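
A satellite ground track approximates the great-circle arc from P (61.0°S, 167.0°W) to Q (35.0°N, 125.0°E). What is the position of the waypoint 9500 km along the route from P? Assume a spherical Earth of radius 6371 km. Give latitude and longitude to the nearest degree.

≈ (12°N, 137°E)

From cos δ = sin φ₁ sin φ₂ + cos φ₁ cos φ₂ cos Δλ, the central angle is δ ≈ 1.931 rad (110.7°). The total great-circle distance is δ·R ≈ 1.931 × 6371 ≈ 12305 km, so the target fraction is f = 9500/12305 ≈ 0.772.
Interpolate at f ≈ 0.772 with slerp weights a = sin((1−f)δ)/sin δ ≈ 0.456, b = sin(fδ)/sin δ ≈ 1.065.
p = a·p₁ + b·p₂ ≈ (-0.716, 0.665, 0.213); φ = arcsin(p_z) ≈ 12.28°, λ = atan2(p_y, p_x) ≈ 137.10°.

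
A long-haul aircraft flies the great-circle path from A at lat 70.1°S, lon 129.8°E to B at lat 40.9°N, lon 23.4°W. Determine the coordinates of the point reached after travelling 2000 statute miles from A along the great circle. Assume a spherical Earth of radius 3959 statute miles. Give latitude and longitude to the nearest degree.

≈ lat 72°S, lon 30°E

Convert each endpoint to a unit vector on the sphere (x = cos φ cos λ, y = cos φ sin λ, z = sin φ).
The central angle between the endpoints is δ = arccos(p₁·p₂) ≈ 2.578 rad (147.7°). The total great-circle distance is δ·R ≈ 2.578 × 3959 ≈ 10206 mi, so the target fraction is f = 2000/10206 ≈ 0.196.
Interpolate at f ≈ 0.196 with slerp weights a = sin((1−f)δ)/sin δ ≈ 1.641, b = sin(fδ)/sin δ ≈ 0.906.
p = a·p₁ + b·p₂ ≈ (0.271, 0.157, -0.950); φ = arcsin(p_z) ≈ -71.75°, λ = atan2(p_y, p_x) ≈ 30.13°.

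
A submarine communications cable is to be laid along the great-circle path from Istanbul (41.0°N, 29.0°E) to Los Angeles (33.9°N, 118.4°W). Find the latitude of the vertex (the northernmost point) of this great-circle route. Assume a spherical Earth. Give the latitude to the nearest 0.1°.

≈ 70.0°N

The great circle lies in the plane with unit normal n̂ = (p₁ × p₂)/|p₁ × p₂|.
Here n̂_z ≈ -0.342; the vertex latitude is φ_max = arccos|n̂_z| ≈ 70.0°.
Check via Clairaut: cos φ_max = |cos φ₁| · sin C = cos(41.0°)·sin(26.9°) ≈ 0.342, again giving ≈ 70.0°.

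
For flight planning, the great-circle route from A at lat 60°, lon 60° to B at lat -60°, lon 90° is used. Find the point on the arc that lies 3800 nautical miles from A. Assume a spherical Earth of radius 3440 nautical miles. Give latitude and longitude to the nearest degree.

≈ lat -2°, lon 75°

Convert each endpoint to a unit vector on the sphere (x = cos φ cos λ, y = cos φ sin λ, z = sin φ).
The central angle between the endpoints is δ = arccos(p₁·p₂) ≈ 2.134 rad (122.2°). The total great-circle distance is δ·R ≈ 2.134 × 3440 ≈ 7339 nmi, so the target fraction is f = 3800/7339 ≈ 0.518.
Interpolate at f ≈ 0.518 with slerp weights a = sin((1−f)δ)/sin δ ≈ 1.013, b = sin(fδ)/sin δ ≈ 1.056.
p = a·p₁ + b·p₂ ≈ (0.253, 0.967, -0.037); φ = arcsin(p_z) ≈ -2.15°, λ = atan2(p_y, p_x) ≈ 75.32°.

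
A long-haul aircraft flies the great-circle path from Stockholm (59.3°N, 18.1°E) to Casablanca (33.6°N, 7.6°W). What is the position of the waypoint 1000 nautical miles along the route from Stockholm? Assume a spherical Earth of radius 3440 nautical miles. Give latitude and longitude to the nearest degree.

Convert each endpoint to a unit vector on the sphere (x = cos φ cos λ, y = cos φ sin λ, z = sin φ).
The central angle between the endpoints is δ = arccos(p₁·p₂) ≈ 0.537 rad (30.8°). The total great-circle distance is δ·R ≈ 0.537 × 3440 ≈ 1849 nmi, so the target fraction is f = 1000/1849 ≈ 0.541.
Interpolate at f ≈ 0.541 with slerp weights a = sin((1−f)δ)/sin δ ≈ 0.477, b = sin(fδ)/sin δ ≈ 0.560.
p = a·p₁ + b·p₂ ≈ (0.694, 0.014, 0.720); φ = arcsin(p_z) ≈ 46.06°, λ = atan2(p_y, p_x) ≈ 1.16°.

≈ 46°N, 1°E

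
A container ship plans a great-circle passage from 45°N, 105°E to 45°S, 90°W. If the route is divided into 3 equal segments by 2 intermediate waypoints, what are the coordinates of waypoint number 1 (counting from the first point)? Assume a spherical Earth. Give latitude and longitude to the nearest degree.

Write both endpoints as unit vectors p₁, p₂ with components (cos φ cos λ, cos φ sin λ, sin φ).
The central angle between the endpoints is δ = arccos(p₁·p₂) ≈ 2.957 rad (169.4°).
Interpolate at f = 1/3 with slerp weights a = sin((1−f)δ)/sin δ ≈ 5.010, b = sin(fδ)/sin δ ≈ 4.535.
p = a·p₁ + b·p₂ ≈ (-0.917, 0.215, 0.336); φ = arcsin(p_z) ≈ 19.63°, λ = atan2(p_y, p_x) ≈ 166.79°.

≈ 20°N, 167°E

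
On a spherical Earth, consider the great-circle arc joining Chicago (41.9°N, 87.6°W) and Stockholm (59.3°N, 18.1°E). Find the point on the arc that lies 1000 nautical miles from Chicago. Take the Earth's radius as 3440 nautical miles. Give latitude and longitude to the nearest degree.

The haversine formula gives a central angle δ ≈ 1.080 rad (61.9°) between the endpoints. The total great-circle distance is δ·R ≈ 1.080 × 3440 ≈ 3715 nmi, so the target fraction is f = 1000/3715 ≈ 0.269.
Interpolate at f ≈ 0.269 with slerp weights a = sin((1−f)δ)/sin δ ≈ 0.805, b = sin(fδ)/sin δ ≈ 0.325.
p = a·p₁ + b·p₂ ≈ (0.183, -0.547, 0.817); φ = arcsin(p_z) ≈ 54.78°, λ = atan2(p_y, p_x) ≈ -71.52°.

≈ 55°N, 72°W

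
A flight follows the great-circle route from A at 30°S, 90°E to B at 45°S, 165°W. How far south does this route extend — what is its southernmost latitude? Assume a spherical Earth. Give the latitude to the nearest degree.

The great circle lies in the plane with unit normal n̂ = (p₁ × p₂)/|p₁ × p₂|.
Here n̂_z ≈ +0.603; the vertex latitude is φ_max = arccos|n̂_z| ≈ 52.9°.
Check via Clairaut: cos φ_max = |cos φ₁| · sin C = cos(30.0°)·sin(135.9°) ≈ 0.603, again giving ≈ 52.9°.

≈ 53°S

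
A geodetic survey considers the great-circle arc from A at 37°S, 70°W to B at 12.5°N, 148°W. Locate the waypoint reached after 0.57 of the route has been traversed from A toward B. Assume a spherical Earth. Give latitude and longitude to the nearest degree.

≈ 12°S, 119°W

Convert each endpoint to a unit vector on the sphere (x = cos φ cos λ, y = cos φ sin λ, z = sin φ).
The central angle between the endpoints is δ = arccos(p₁·p₂) ≈ 1.539 rad (88.2°).
Interpolate at f = 0.57 with slerp weights a = sin((1−f)δ)/sin δ ≈ 0.615, b = sin(fδ)/sin δ ≈ 0.769.
p = a·p₁ + b·p₂ ≈ (-0.469, -0.859, -0.203); φ = arcsin(p_z) ≈ -11.74°, λ = atan2(p_y, p_x) ≈ -118.62°.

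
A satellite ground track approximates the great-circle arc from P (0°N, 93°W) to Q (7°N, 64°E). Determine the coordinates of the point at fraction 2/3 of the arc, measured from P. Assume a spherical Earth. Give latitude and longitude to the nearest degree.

≈ (17°N, 12°E)

Convert each endpoint to a unit vector on the sphere (x = cos φ cos λ, y = cos φ sin λ, z = sin φ).
The central angle between the endpoints is δ = arccos(p₁·p₂) ≈ 2.723 rad (156.0°).
Interpolate at f = 2/3 with slerp weights a = sin((1−f)δ)/sin δ ≈ 1.939, b = sin(fδ)/sin δ ≈ 2.387.
p = a·p₁ + b·p₂ ≈ (0.937, 0.193, 0.291); φ = arcsin(p_z) ≈ 16.91°, λ = atan2(p_y, p_x) ≈ 11.66°.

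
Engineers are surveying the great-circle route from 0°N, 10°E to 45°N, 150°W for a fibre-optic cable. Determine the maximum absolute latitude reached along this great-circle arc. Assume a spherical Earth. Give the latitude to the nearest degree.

The great circle lies in the plane with unit normal n̂ = (p₁ × p₂)/|p₁ × p₂|.
Here n̂_z ≈ -0.324; the vertex latitude is φ_max = arccos|n̂_z| ≈ 71.1°.
Check via Clairaut: cos φ_max = |cos φ₁| · sin C = cos(0.0°)·sin(18.9°) ≈ 0.324, again giving ≈ 71.1°.

≈ 71°N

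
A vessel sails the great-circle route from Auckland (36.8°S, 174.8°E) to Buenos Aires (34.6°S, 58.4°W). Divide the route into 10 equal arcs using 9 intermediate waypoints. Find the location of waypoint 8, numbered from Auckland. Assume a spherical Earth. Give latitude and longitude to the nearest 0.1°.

Write both endpoints as unit vectors p₁, p₂ with components (cos φ cos λ, cos φ sin λ, sin φ).
The central angle between the endpoints is δ = arccos(p₁·p₂) ≈ 1.625 rad (93.1°).
Interpolate at f = 8/10 with slerp weights a = sin((1−f)δ)/sin δ ≈ 0.320, b = sin(fδ)/sin δ ≈ 0.965.
p = a·p₁ + b·p₂ ≈ (0.161, -0.653, -0.740); φ = arcsin(p_z) ≈ -47.70°, λ = atan2(p_y, p_x) ≈ -76.14°.

≈ 47.7°S, 76.1°W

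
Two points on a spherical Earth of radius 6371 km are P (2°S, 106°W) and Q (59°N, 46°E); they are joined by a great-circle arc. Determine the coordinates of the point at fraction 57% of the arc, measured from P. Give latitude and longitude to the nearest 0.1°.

≈ (61.2°N, 73.9°W)

From cos δ = sin φ₁ sin φ₂ + cos φ₁ cos φ₂ cos Δλ, the central angle is δ ≈ 2.076 rad (119.0°).
Interpolate at f = 0.57 with slerp weights a = sin((1−f)δ)/sin δ ≈ 0.890, b = sin(fδ)/sin δ ≈ 1.058.
p = a·p₁ + b·p₂ ≈ (0.133, -0.463, 0.876); φ = arcsin(p_z) ≈ 61.18°, λ = atan2(p_y, p_x) ≈ -73.93°.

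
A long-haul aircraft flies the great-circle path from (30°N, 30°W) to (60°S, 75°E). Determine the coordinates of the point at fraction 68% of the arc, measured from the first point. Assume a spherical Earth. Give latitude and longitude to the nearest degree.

Convert each endpoint to a unit vector on the sphere (x = cos φ cos λ, y = cos φ sin λ, z = sin φ).
The central angle between the endpoints is δ = arccos(p₁·p₂) ≈ 2.147 rad (123.0°).
Interpolate at f = 0.68 with slerp weights a = sin((1−f)δ)/sin δ ≈ 0.757, b = sin(fδ)/sin δ ≈ 1.185.
p = a·p₁ + b·p₂ ≈ (0.721, 0.245, -0.648); φ = arcsin(p_z) ≈ -40.42°, λ = atan2(p_y, p_x) ≈ 18.77°.

≈ (40°S, 19°E)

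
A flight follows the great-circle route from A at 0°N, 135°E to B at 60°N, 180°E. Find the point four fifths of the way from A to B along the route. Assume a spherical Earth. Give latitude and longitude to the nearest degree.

From cos δ = sin φ₁ sin φ₂ + cos φ₁ cos φ₂ cos Δλ, the central angle is δ ≈ 1.209 rad (69.3°).
Interpolate at f = 4/5 with slerp weights a = sin((1−f)δ)/sin δ ≈ 0.256, b = sin(fδ)/sin δ ≈ 0.880.
p = a·p₁ + b·p₂ ≈ (-0.621, 0.181, 0.762); φ = arcsin(p_z) ≈ 49.68°, λ = atan2(p_y, p_x) ≈ 163.75°.

≈ 50°N, 164°E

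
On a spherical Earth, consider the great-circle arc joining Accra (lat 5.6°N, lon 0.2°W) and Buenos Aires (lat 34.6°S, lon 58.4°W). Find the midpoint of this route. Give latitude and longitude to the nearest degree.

≈ lat 16°S, lon 26°W

Write both endpoints as unit vectors p₁, p₂ with components (cos φ cos λ, cos φ sin λ, sin φ).
The central angle between the endpoints is δ = arccos(p₁·p₂) ≈ 1.185 rad (67.9°).
Interpolate at f = 1/2 with slerp weights a = sin((1−f)δ)/sin δ ≈ 0.603, b = sin(fδ)/sin δ ≈ 0.603.
p = a·p₁ + b·p₂ ≈ (0.860, -0.425, -0.283); φ = arcsin(p_z) ≈ -16.47°, λ = atan2(p_y, p_x) ≈ -26.28°.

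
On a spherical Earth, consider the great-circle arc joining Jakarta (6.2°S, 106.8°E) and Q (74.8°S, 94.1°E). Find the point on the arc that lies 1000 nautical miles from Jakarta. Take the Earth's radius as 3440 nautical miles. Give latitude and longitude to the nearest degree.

Convert each endpoint to a unit vector on the sphere (x = cos φ cos λ, y = cos φ sin λ, z = sin φ).
The central angle between the endpoints is δ = arccos(p₁·p₂) ≈ 1.204 rad (69.0°). The total great-circle distance is δ·R ≈ 1.204 × 3440 ≈ 4142 nmi, so the target fraction is f = 1000/4142 ≈ 0.241.
Interpolate at f ≈ 0.241 with slerp weights a = sin((1−f)δ)/sin δ ≈ 0.848, b = sin(fδ)/sin δ ≈ 0.307.
p = a·p₁ + b·p₂ ≈ (-0.249, 0.887, -0.388); φ = arcsin(p_z) ≈ -22.82°, λ = atan2(p_y, p_x) ≈ 105.70°.

≈ (23°S, 106°E)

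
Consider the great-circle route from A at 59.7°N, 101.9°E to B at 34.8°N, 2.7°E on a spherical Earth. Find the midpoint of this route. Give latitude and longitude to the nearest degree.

Write both endpoints as unit vectors p₁, p₂ with components (cos φ cos λ, cos φ sin λ, sin φ).
The central angle between the endpoints is δ = arccos(p₁·p₂) ≈ 1.130 rad (64.8°).
Interpolate at f = 1/2 with slerp weights a = sin((1−f)δ)/sin δ ≈ 0.592, b = sin(fδ)/sin δ ≈ 0.592.
p = a·p₁ + b·p₂ ≈ (0.424, 0.315, 0.849); φ = arcsin(p_z) ≈ 58.11°, λ = atan2(p_y, p_x) ≈ 36.62°.

≈ 58°N, 37°E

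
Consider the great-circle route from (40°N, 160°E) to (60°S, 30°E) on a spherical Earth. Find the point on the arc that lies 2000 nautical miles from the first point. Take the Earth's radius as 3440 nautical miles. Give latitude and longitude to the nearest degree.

From cos δ = sin φ₁ sin φ₂ + cos φ₁ cos φ₂ cos Δλ, the central angle is δ ≈ 2.503 rad (143.4°). The total great-circle distance is δ·R ≈ 2.503 × 3440 ≈ 8610 nmi, so the target fraction is f = 2000/8610 ≈ 0.232.
Interpolate at f ≈ 0.232 with slerp weights a = sin((1−f)δ)/sin δ ≈ 1.575, b = sin(fδ)/sin δ ≈ 0.921.
p = a·p₁ + b·p₂ ≈ (-0.735, 0.643, 0.215); φ = arcsin(p_z) ≈ 12.40°, λ = atan2(p_y, p_x) ≈ 138.82°.

≈ (12°N, 139°E)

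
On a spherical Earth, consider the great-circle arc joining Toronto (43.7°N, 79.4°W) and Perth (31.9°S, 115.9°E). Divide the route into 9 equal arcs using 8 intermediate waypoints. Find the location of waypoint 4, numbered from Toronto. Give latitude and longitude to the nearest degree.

Convert each endpoint to a unit vector on the sphere (x = cos φ cos λ, y = cos φ sin λ, z = sin φ).
The central angle between the endpoints is δ = arccos(p₁·p₂) ≈ 2.848 rad (163.2°).
Interpolate at f = 4/9 with slerp weights a = sin((1−f)δ)/sin δ ≈ 3.451, b = sin(fδ)/sin δ ≈ 3.292.
p = a·p₁ + b·p₂ ≈ (-0.762, 0.062, 0.645); φ = arcsin(p_z) ≈ 40.15°, λ = atan2(p_y, p_x) ≈ 175.38°.

≈ 40°N, 175°E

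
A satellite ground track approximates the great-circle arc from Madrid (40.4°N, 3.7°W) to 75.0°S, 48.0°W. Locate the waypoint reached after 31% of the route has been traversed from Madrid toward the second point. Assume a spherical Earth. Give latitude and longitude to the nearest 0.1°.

Convert each endpoint to a unit vector on the sphere (x = cos φ cos λ, y = cos φ sin λ, z = sin φ).
The central angle between the endpoints is δ = arccos(p₁·p₂) ≈ 2.077 rad (119.0°).
Interpolate at f = 0.31 with slerp weights a = sin((1−f)δ)/sin δ ≈ 1.133, b = sin(fδ)/sin δ ≈ 0.686.
p = a·p₁ + b·p₂ ≈ (0.980, -0.188, 0.071); φ = arcsin(p_z) ≈ 4.07°, λ = atan2(p_y, p_x) ≈ -10.85°.

≈ 4.1°N, 10.8°W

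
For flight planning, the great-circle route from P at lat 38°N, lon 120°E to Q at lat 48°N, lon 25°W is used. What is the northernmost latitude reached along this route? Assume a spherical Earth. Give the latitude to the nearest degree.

≈ 72°N

The great circle lies in the plane with unit normal n̂ = (p₁ × p₂)/|p₁ × p₂|.
Here n̂_z ≈ -0.303; the vertex latitude is φ_max = arccos|n̂_z| ≈ 72.4°.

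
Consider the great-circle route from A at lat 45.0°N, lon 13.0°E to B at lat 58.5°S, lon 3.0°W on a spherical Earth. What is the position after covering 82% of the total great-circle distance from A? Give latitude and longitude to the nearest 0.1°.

The haversine formula gives a central angle δ ≈ 1.821 rad (104.3°) between the endpoints.
Interpolate at f = 0.82 with slerp weights a = sin((1−f)δ)/sin δ ≈ 0.332, b = sin(fδ)/sin δ ≈ 1.029.
p = a·p₁ + b·p₂ ≈ (0.766, 0.025, -0.642); φ = arcsin(p_z) ≈ -39.97°, λ = atan2(p_y, p_x) ≈ 1.85°.

≈ lat 40.0°S, lon 1.8°E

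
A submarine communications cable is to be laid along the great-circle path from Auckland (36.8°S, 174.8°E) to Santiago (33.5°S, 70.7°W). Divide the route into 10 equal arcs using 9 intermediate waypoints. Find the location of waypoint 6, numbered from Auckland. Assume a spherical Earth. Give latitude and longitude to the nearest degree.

≈ (51°S, 112°W)

Convert each endpoint to a unit vector on the sphere (x = cos φ cos λ, y = cos φ sin λ, z = sin φ).
The central angle between the endpoints is δ = arccos(p₁·p₂) ≈ 1.517 rad (86.9°).
Interpolate at f = 6/10 with slerp weights a = sin((1−f)δ)/sin δ ≈ 0.571, b = sin(fδ)/sin δ ≈ 0.791.
p = a·p₁ + b·p₂ ≈ (-0.237, -0.581, -0.779); φ = arcsin(p_z) ≈ -51.13°, λ = atan2(p_y, p_x) ≈ -112.23°.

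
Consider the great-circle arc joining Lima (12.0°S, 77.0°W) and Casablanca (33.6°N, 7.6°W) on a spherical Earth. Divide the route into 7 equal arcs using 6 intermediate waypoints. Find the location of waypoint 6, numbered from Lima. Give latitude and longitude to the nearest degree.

Write both endpoints as unit vectors p₁, p₂ with components (cos φ cos λ, cos φ sin λ, sin φ).
The central angle between the endpoints is δ = arccos(p₁·p₂) ≈ 1.398 rad (80.1°).
Interpolate at f = 6/7 with slerp weights a = sin((1−f)δ)/sin δ ≈ 0.201, b = sin(fδ)/sin δ ≈ 0.946.
p = a·p₁ + b·p₂ ≈ (0.825, -0.296, 0.481); φ = arcsin(p_z) ≈ 28.78°, λ = atan2(p_y, p_x) ≈ -19.75°.

≈ 29°N, 20°W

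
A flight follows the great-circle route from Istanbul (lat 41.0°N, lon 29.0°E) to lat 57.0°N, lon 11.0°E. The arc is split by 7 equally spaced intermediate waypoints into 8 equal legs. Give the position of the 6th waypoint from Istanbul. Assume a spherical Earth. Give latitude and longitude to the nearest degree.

≈ lat 53°N, lon 17°E

From cos δ = sin φ₁ sin φ₂ + cos φ₁ cos φ₂ cos Δλ, the central angle is δ ≈ 0.345 rad (19.8°).
Interpolate at f = 6/8 with slerp weights a = sin((1−f)δ)/sin δ ≈ 0.255, b = sin(fδ)/sin δ ≈ 0.757.
p = a·p₁ + b·p₂ ≈ (0.573, 0.172, 0.802); φ = arcsin(p_z) ≈ 53.28°, λ = atan2(p_y, p_x) ≈ 16.70°.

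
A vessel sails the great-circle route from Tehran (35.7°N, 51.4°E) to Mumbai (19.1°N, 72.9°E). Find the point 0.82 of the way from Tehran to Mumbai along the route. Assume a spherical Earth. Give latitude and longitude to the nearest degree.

≈ 22°N, 69°E

Convert each endpoint to a unit vector on the sphere (x = cos φ cos λ, y = cos φ sin λ, z = sin φ).
The central angle between the endpoints is δ = arccos(p₁·p₂) ≈ 0.440 rad (25.2°).
Interpolate at f = 0.82 with slerp weights a = sin((1−f)δ)/sin δ ≈ 0.186, b = sin(fδ)/sin δ ≈ 0.829.
p = a·p₁ + b·p₂ ≈ (0.324, 0.866, 0.380); φ = arcsin(p_z) ≈ 22.31°, λ = atan2(p_y, p_x) ≈ 69.47°.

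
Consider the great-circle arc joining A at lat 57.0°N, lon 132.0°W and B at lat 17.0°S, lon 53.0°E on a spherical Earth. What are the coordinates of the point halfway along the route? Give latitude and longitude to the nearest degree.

The haversine formula gives a central angle δ ≈ 2.440 rad (139.8°) between the endpoints.
Interpolate at f = 1/2 with slerp weights a = sin((1−f)δ)/sin δ ≈ 1.456, b = sin(fδ)/sin δ ≈ 1.456.
p = a·p₁ + b·p₂ ≈ (0.307, 0.523, 0.795); φ = arcsin(p_z) ≈ 52.68°, λ = atan2(p_y, p_x) ≈ 59.54°.

≈ lat 53°N, lon 60°E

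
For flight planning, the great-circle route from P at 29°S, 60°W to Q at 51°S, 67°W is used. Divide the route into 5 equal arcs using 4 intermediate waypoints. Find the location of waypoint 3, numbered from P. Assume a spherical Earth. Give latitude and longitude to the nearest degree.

≈ 42°S, 64°W

The haversine formula gives a central angle δ ≈ 0.395 rad (22.6°) between the endpoints.
Interpolate at f = 3/5 with slerp weights a = sin((1−f)δ)/sin δ ≈ 0.409, b = sin(fδ)/sin δ ≈ 0.610.
p = a·p₁ + b·p₂ ≈ (0.329, -0.663, -0.672); φ = arcsin(p_z) ≈ -42.25°, λ = atan2(p_y, p_x) ≈ -63.62°.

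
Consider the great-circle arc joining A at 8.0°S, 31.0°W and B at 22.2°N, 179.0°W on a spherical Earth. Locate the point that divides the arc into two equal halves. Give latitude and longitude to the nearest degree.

Convert each endpoint to a unit vector on the sphere (x = cos φ cos λ, y = cos φ sin λ, z = sin φ).
The central angle between the endpoints is δ = arccos(p₁·p₂) ≈ 2.550 rad (146.1°).
Interpolate at f = 1/2 with slerp weights a = sin((1−f)δ)/sin δ ≈ 1.716, b = sin(fδ)/sin δ ≈ 1.716.
p = a·p₁ + b·p₂ ≈ (-0.132, -0.903, 0.409); φ = arcsin(p_z) ≈ 24.17°, λ = atan2(p_y, p_x) ≈ -98.32°.

≈ 24°N, 98°W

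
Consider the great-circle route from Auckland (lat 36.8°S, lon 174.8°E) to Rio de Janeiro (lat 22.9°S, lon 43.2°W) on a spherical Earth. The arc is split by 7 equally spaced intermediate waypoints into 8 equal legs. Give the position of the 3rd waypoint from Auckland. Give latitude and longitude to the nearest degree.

≈ lat 61°S, lon 131°W

From cos δ = sin φ₁ sin φ₂ + cos φ₁ cos φ₂ cos Δλ, the central angle is δ ≈ 1.926 rad (110.4°).
Interpolate at f = 3/8 with slerp weights a = sin((1−f)δ)/sin δ ≈ 0.996, b = sin(fδ)/sin δ ≈ 0.705.
p = a·p₁ + b·p₂ ≈ (-0.320, -0.373, -0.871); φ = arcsin(p_z) ≈ -60.57°, λ = atan2(p_y, p_x) ≈ -130.70°.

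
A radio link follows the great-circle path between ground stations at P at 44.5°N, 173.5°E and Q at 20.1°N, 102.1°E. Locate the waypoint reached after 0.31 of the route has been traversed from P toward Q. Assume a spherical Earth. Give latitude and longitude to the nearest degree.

≈ 42°N, 147°E

Write both endpoints as unit vectors p₁, p₂ with components (cos φ cos λ, cos φ sin λ, sin φ).
The central angle between the endpoints is δ = arccos(p₁·p₂) ≈ 1.099 rad (63.0°).
Interpolate at f = 0.31 with slerp weights a = sin((1−f)δ)/sin δ ≈ 0.772, b = sin(fδ)/sin δ ≈ 0.375.
p = a·p₁ + b·p₂ ≈ (-0.621, 0.407, 0.670); φ = arcsin(p_z) ≈ 42.07°, λ = atan2(p_y, p_x) ≈ 146.77°.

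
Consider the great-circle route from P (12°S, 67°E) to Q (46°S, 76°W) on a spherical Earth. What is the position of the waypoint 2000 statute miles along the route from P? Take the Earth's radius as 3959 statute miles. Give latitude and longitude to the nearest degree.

Convert each endpoint to a unit vector on the sphere (x = cos φ cos λ, y = cos φ sin λ, z = sin φ).
The central angle between the endpoints is δ = arccos(p₁·p₂) ≈ 1.975 rad (113.1°). The total great-circle distance is δ·R ≈ 1.975 × 3959 ≈ 7818 mi, so the target fraction is f = 2000/7818 ≈ 0.256.
Interpolate at f ≈ 0.256 with slerp weights a = sin((1−f)δ)/sin δ ≈ 1.082, b = sin(fδ)/sin δ ≈ 0.526.
p = a·p₁ + b·p₂ ≈ (0.502, 0.619, -0.604); φ = arcsin(p_z) ≈ -37.13°, λ = atan2(p_y, p_x) ≈ 50.98°.

≈ (37°S, 51°E)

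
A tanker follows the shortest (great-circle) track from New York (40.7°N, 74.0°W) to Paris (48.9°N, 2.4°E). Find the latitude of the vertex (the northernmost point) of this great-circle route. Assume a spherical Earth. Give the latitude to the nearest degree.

The great circle lies in the plane with unit normal n̂ = (p₁ × p₂)/|p₁ × p₂|.
Here n̂_z ≈ +0.610; the vertex latitude is φ_max = arccos|n̂_z| ≈ 52.4°.

≈ 52°N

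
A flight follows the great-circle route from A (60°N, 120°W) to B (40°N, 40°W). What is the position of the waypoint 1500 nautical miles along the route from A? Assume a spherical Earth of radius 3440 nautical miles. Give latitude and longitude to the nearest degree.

Write both endpoints as unit vectors p₁, p₂ with components (cos φ cos λ, cos φ sin λ, sin φ).
The central angle between the endpoints is δ = arccos(p₁·p₂) ≈ 0.898 rad (51.5°). The total great-circle distance is δ·R ≈ 0.898 × 3440 ≈ 3089 nmi, so the target fraction is f = 1500/3089 ≈ 0.486.
Interpolate at f ≈ 0.486 with slerp weights a = sin((1−f)δ)/sin δ ≈ 0.570, b = sin(fδ)/sin δ ≈ 0.540.
p = a·p₁ + b·p₂ ≈ (0.174, -0.513, 0.841); φ = arcsin(p_z) ≈ 57.21°, λ = atan2(p_y, p_x) ≈ -71.21°.

≈ (57°N, 71°W)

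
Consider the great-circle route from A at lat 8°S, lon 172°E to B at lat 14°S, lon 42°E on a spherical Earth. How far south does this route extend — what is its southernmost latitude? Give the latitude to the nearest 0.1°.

The great circle lies in the plane with unit normal n̂ = (p₁ × p₂)/|p₁ × p₂|.
Here n̂_z ≈ -0.907; the vertex latitude is φ_max = arccos|n̂_z| ≈ 24.9°.
Check via Clairaut: cos φ_max = |cos φ₁| · sin C = cos(8.0°)·sin(113.7°) ≈ 0.907, again giving ≈ 24.9°.

≈ 24.9°S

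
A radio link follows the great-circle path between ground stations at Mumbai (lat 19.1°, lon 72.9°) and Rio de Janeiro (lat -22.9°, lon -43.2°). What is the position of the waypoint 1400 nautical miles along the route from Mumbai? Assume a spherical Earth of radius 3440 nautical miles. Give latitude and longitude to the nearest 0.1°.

The haversine formula gives a central angle δ ≈ 2.106 rad (120.7°) between the endpoints. The total great-circle distance is δ·R ≈ 2.106 × 3440 ≈ 7246 nmi, so the target fraction is f = 1400/7246 ≈ 0.193.
Interpolate at f ≈ 0.193 with slerp weights a = sin((1−f)δ)/sin δ ≈ 1.153, b = sin(fδ)/sin δ ≈ 0.460.
p = a·p₁ + b·p₂ ≈ (0.629, 0.751, 0.198); φ = arcsin(p_z) ≈ 11.43°, λ = atan2(p_y, p_x) ≈ 50.04°.

≈ lat 11.4°, lon 50.0°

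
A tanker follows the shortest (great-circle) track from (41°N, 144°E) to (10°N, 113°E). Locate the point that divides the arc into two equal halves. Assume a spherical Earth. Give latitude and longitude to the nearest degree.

From cos δ = sin φ₁ sin φ₂ + cos φ₁ cos φ₂ cos Δλ, the central angle is δ ≈ 0.721 rad (41.3°).
Interpolate at f = 1/2 with slerp weights a = sin((1−f)δ)/sin δ ≈ 0.534, b = sin(fδ)/sin δ ≈ 0.534.
p = a·p₁ + b·p₂ ≈ (-0.532, 0.721, 0.443); φ = arcsin(p_z) ≈ 26.32°, λ = atan2(p_y, p_x) ≈ 126.40°.

≈ (26°N, 126°E)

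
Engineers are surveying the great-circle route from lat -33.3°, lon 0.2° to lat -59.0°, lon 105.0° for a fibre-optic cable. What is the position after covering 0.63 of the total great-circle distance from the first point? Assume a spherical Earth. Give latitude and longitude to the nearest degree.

Convert each endpoint to a unit vector on the sphere (x = cos φ cos λ, y = cos φ sin λ, z = sin φ).
The central angle between the endpoints is δ = arccos(p₁·p₂) ≈ 1.202 rad (68.9°).
Interpolate at f = 0.63 with slerp weights a = sin((1−f)δ)/sin δ ≈ 0.461, b = sin(fδ)/sin δ ≈ 0.736.
p = a·p₁ + b·p₂ ≈ (0.287, 0.368, -0.884); φ = arcsin(p_z) ≈ -62.18°, λ = atan2(p_y, p_x) ≈ 52.00°.

≈ lat -62°, lon 52°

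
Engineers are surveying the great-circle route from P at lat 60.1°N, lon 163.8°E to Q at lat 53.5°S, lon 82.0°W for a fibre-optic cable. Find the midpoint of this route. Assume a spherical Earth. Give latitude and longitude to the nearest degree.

≈ lat 6°N, lon 131°W

The haversine formula gives a central angle δ ≈ 2.529 rad (144.9°) between the endpoints.
Interpolate at f = 1/2 with slerp weights a = sin((1−f)δ)/sin δ ≈ 1.659, b = sin(fδ)/sin δ ≈ 1.659.
p = a·p₁ + b·p₂ ≈ (-0.657, -0.747, 0.105); φ = arcsin(p_z) ≈ 6.00°, λ = atan2(p_y, p_x) ≈ -131.34°.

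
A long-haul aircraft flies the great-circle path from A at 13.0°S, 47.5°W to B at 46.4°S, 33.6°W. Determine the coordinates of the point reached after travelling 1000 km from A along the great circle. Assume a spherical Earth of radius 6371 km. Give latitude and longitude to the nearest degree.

The haversine formula gives a central angle δ ≈ 0.618 rad (35.4°) between the endpoints. The total great-circle distance is δ·R ≈ 0.618 × 6371 ≈ 3936 km, so the target fraction is f = 1000/3936 ≈ 0.254.
Interpolate at f ≈ 0.254 with slerp weights a = sin((1−f)δ)/sin δ ≈ 0.768, b = sin(fδ)/sin δ ≈ 0.270.
p = a·p₁ + b·p₂ ≈ (0.660, -0.655, -0.368); φ = arcsin(p_z) ≈ -21.60°, λ = atan2(p_y, p_x) ≈ -44.74°.

≈ 22°S, 45°W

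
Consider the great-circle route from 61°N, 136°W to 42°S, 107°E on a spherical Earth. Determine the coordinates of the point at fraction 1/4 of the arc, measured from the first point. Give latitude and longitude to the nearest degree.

Convert each endpoint to a unit vector on the sphere (x = cos φ cos λ, y = cos φ sin λ, z = sin φ).
The central angle between the endpoints is δ = arccos(p₁·p₂) ≈ 2.417 rad (138.5°).
Interpolate at f = 1/4 with slerp weights a = sin((1−f)δ)/sin δ ≈ 1.465, b = sin(fδ)/sin δ ≈ 0.857.
p = a·p₁ + b·p₂ ≈ (-0.697, 0.116, 0.708); φ = arcsin(p_z) ≈ 45.04°, λ = atan2(p_y, p_x) ≈ 170.56°.

≈ 45°N, 171°E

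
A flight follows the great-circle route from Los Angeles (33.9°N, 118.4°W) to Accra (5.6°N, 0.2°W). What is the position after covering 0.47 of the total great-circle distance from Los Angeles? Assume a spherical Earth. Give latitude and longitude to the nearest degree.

≈ 36°N, 55°W

Write both endpoints as unit vectors p₁, p₂ with components (cos φ cos λ, cos φ sin λ, sin φ).
The central angle between the endpoints is δ = arccos(p₁·p₂) ≈ 1.913 rad (109.6°).
Interpolate at f = 0.47 with slerp weights a = sin((1−f)δ)/sin δ ≈ 0.901, b = sin(fδ)/sin δ ≈ 0.831.
p = a·p₁ + b·p₂ ≈ (0.471, -0.661, 0.584); φ = arcsin(p_z) ≈ 35.72°, λ = atan2(p_y, p_x) ≈ -54.51°.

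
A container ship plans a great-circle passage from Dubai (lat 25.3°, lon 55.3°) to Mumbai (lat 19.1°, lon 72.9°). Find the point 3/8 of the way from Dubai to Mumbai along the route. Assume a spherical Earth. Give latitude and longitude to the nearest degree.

≈ lat 23°, lon 62°

The haversine formula gives a central angle δ ≈ 0.304 rad (17.4°) between the endpoints.
Interpolate at f = 3/8 with slerp weights a = sin((1−f)δ)/sin δ ≈ 0.631, b = sin(fδ)/sin δ ≈ 0.380.
p = a·p₁ + b·p₂ ≈ (0.430, 0.812, 0.394); φ = arcsin(p_z) ≈ 23.20°, λ = atan2(p_y, p_x) ≈ 62.08°.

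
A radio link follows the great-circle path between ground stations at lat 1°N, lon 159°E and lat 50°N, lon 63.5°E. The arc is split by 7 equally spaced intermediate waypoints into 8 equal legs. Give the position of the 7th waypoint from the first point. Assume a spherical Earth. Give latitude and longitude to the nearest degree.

≈ lat 50°N, lon 81°E

The haversine formula gives a central angle δ ≈ 1.619 rad (92.8°) between the endpoints.
Interpolate at f = 7/8 with slerp weights a = sin((1−f)δ)/sin δ ≈ 0.201, b = sin(fδ)/sin δ ≈ 0.989.
p = a·p₁ + b·p₂ ≈ (0.096, 0.641, 0.761); φ = arcsin(p_z) ≈ 49.58°, λ = atan2(p_y, p_x) ≈ 81.49°.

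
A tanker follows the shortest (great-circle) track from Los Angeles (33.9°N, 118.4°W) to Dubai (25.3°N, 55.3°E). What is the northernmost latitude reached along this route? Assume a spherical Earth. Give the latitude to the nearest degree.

The great circle lies in the plane with unit normal n̂ = (p₁ × p₂)/|p₁ × p₂|.
Here n̂_z ≈ +0.096; the vertex latitude is φ_max = arccos|n̂_z| ≈ 84.5°.

≈ 85°N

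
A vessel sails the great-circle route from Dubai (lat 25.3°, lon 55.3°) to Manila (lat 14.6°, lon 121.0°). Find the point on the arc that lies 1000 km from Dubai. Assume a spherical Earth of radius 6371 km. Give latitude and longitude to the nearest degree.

≈ lat 26°, lon 65°

Convert each endpoint to a unit vector on the sphere (x = cos φ cos λ, y = cos φ sin λ, z = sin φ).
The central angle between the endpoints is δ = arccos(p₁·p₂) ≈ 1.084 rad (62.1°). The total great-circle distance is δ·R ≈ 1.084 × 6371 ≈ 6906 km, so the target fraction is f = 1000/6906 ≈ 0.145.
Interpolate at f ≈ 0.145 with slerp weights a = sin((1−f)δ)/sin δ ≈ 0.905, b = sin(fδ)/sin δ ≈ 0.177.
p = a·p₁ + b·p₂ ≈ (0.378, 0.819, 0.431); φ = arcsin(p_z) ≈ 25.55°, λ = atan2(p_y, p_x) ≈ 65.26°.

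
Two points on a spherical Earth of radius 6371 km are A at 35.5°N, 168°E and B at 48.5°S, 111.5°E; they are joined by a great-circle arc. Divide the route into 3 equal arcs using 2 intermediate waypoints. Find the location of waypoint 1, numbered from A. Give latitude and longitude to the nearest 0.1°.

From cos δ = sin φ₁ sin φ₂ + cos φ₁ cos φ₂ cos Δλ, the central angle is δ ≈ 1.708 rad (97.9°).
Interpolate at f = 1/3 with slerp weights a = sin((1−f)δ)/sin δ ≈ 0.917, b = sin(fδ)/sin δ ≈ 0.544.
p = a·p₁ + b·p₂ ≈ (-0.862, 0.491, 0.125); φ = arcsin(p_z) ≈ 7.17°, λ = atan2(p_y, p_x) ≈ 150.35°.

≈ 7.2°N, 150.4°E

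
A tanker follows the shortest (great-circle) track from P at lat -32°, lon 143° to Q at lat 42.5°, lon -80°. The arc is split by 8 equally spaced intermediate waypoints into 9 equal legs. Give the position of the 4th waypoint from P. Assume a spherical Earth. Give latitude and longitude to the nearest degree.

≈ lat 9°, lon -165°

The haversine formula gives a central angle δ ≈ 2.524 rad (144.6°) between the endpoints.
Interpolate at f = 4/9 with slerp weights a = sin((1−f)δ)/sin δ ≈ 1.702, b = sin(fδ)/sin δ ≈ 1.556.
p = a·p₁ + b·p₂ ≈ (-0.954, -0.261, 0.149); φ = arcsin(p_z) ≈ 8.56°, λ = atan2(p_y, p_x) ≈ -164.71°.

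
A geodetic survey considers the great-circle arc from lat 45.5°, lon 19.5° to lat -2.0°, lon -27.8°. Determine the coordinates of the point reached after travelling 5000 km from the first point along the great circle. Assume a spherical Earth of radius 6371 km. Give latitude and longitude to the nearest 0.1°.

≈ lat 12.9°, lon -17.1°

Convert each endpoint to a unit vector on the sphere (x = cos φ cos λ, y = cos φ sin λ, z = sin φ).
The central angle between the endpoints is δ = arccos(p₁·p₂) ≈ 1.104 rad (63.2°). The total great-circle distance is δ·R ≈ 1.104 × 6371 ≈ 7033 km, so the target fraction is f = 5000/7033 ≈ 0.711.
Interpolate at f ≈ 0.711 with slerp weights a = sin((1−f)δ)/sin δ ≈ 0.351, b = sin(fδ)/sin δ ≈ 0.791.
p = a·p₁ + b·p₂ ≈ (0.932, -0.287, 0.223); φ = arcsin(p_z) ≈ 12.88°, λ = atan2(p_y, p_x) ≈ -17.10°.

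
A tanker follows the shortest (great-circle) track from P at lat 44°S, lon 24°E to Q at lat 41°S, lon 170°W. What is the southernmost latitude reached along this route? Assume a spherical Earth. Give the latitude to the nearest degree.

≈ 82°S

The great circle lies in the plane with unit normal n̂ = (p₁ × p₂)/|p₁ × p₂|.
Here n̂_z ≈ +0.132; the vertex latitude is φ_max = arccos|n̂_z| ≈ 82.4°.
Check via Clairaut: cos φ_max = |cos φ₁| · sin C = cos(44.0°)·sin(169.5°) ≈ 0.132, again giving ≈ 82.4°.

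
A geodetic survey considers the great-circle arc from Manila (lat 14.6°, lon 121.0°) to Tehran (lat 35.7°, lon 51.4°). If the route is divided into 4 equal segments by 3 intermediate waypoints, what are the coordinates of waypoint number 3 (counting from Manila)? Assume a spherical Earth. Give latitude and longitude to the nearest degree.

From cos δ = sin φ₁ sin φ₂ + cos φ₁ cos φ₂ cos Δλ, the central angle is δ ≈ 1.136 rad (65.1°).
Interpolate at f = 3/4 with slerp weights a = sin((1−f)δ)/sin δ ≈ 0.309, b = sin(fδ)/sin δ ≈ 0.830.
p = a·p₁ + b·p₂ ≈ (0.266, 0.783, 0.562); φ = arcsin(p_z) ≈ 34.20°, λ = atan2(p_y, p_x) ≈ 71.21°.

≈ lat 34°, lon 71°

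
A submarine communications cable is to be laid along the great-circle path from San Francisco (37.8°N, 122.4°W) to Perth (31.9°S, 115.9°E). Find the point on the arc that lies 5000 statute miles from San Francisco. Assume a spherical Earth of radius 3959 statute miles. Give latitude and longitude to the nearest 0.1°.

Convert each endpoint to a unit vector on the sphere (x = cos φ cos λ, y = cos φ sin λ, z = sin φ).
The central angle between the endpoints is δ = arccos(p₁·p₂) ≈ 2.314 rad (132.6°). The total great-circle distance is δ·R ≈ 2.314 × 3959 ≈ 9160 mi, so the target fraction is f = 5000/9160 ≈ 0.546.
Interpolate at f ≈ 0.546 with slerp weights a = sin((1−f)δ)/sin δ ≈ 1.178, b = sin(fδ)/sin δ ≈ 1.294.
p = a·p₁ + b·p₂ ≈ (-0.979, 0.202, 0.038); φ = arcsin(p_z) ≈ 2.20°, λ = atan2(p_y, p_x) ≈ 168.33°.

≈ 2.2°N, 168.3°E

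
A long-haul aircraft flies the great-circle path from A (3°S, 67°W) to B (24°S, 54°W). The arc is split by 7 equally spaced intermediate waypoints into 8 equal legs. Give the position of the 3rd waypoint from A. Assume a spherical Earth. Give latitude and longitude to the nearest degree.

≈ (11°S, 62°W)

Write both endpoints as unit vectors p₁, p₂ with components (cos φ cos λ, cos φ sin λ, sin φ).
The central angle between the endpoints is δ = arccos(p₁·p₂) ≈ 0.427 rad (24.5°).
Interpolate at f = 3/8 with slerp weights a = sin((1−f)δ)/sin δ ≈ 0.637, b = sin(fδ)/sin δ ≈ 0.385.
p = a·p₁ + b·p₂ ≈ (0.455, -0.870, -0.190); φ = arcsin(p_z) ≈ -10.95°, λ = atan2(p_y, p_x) ≈ -62.38°.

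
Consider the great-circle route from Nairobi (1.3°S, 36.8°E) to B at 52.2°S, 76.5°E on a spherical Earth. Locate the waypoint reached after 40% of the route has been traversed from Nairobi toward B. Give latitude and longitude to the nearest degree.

The haversine formula gives a central angle δ ≈ 1.059 rad (60.7°) between the endpoints.
Interpolate at f = 0.40 with slerp weights a = sin((1−f)δ)/sin δ ≈ 0.681, b = sin(fδ)/sin δ ≈ 0.472.
p = a·p₁ + b·p₂ ≈ (0.612, 0.689, -0.388); φ = arcsin(p_z) ≈ -22.83°, λ = atan2(p_y, p_x) ≈ 48.35°.

≈ 23°S, 48°E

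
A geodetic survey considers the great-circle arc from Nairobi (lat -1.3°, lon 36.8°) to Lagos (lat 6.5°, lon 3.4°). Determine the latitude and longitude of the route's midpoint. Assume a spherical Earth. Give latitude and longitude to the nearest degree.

The haversine formula gives a central angle δ ≈ 0.598 rad (34.2°) between the endpoints.
Interpolate at f = 1/2 with slerp weights a = sin((1−f)δ)/sin δ ≈ 0.523, b = sin(fδ)/sin δ ≈ 0.523.
p = a·p₁ + b·p₂ ≈ (0.938, 0.344, 0.047); φ = arcsin(p_z) ≈ 2.71°, λ = atan2(p_y, p_x) ≈ 20.15°.

≈ lat 3°, lon 20°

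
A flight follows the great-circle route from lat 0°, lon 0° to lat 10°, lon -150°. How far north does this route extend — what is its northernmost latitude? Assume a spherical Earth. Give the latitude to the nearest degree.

The great circle lies in the plane with unit normal n̂ = (p₁ × p₂)/|p₁ × p₂|.
Here n̂_z ≈ -0.943; the vertex latitude is φ_max = arccos|n̂_z| ≈ 19.4°.

≈ 19°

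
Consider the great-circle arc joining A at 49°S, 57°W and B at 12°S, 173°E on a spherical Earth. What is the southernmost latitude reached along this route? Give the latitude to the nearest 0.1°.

≈ 59.4°S

The great circle lies in the plane with unit normal n̂ = (p₁ × p₂)/|p₁ × p₂|.
Here n̂_z ≈ -0.508; the vertex latitude is φ_max = arccos|n̂_z| ≈ 59.4°.
Check via Clairaut: cos φ_max = |cos φ₁| · sin C = cos(49.0°)·sin(129.2°) ≈ 0.508, again giving ≈ 59.4°.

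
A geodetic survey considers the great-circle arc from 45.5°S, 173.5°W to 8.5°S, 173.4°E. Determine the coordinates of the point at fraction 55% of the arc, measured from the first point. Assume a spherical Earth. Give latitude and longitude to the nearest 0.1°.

≈ 25.3°S, 178.2°E

Write both endpoints as unit vectors p₁, p₂ with components (cos φ cos λ, cos φ sin λ, sin φ).
The central angle between the endpoints is δ = arccos(p₁·p₂) ≈ 0.675 rad (38.7°).
Interpolate at f = 0.55 with slerp weights a = sin((1−f)δ)/sin δ ≈ 0.479, b = sin(fδ)/sin δ ≈ 0.581.
p = a·p₁ + b·p₂ ≈ (-0.904, 0.028, -0.427); φ = arcsin(p_z) ≈ -25.29°, λ = atan2(p_y, p_x) ≈ 178.22°.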